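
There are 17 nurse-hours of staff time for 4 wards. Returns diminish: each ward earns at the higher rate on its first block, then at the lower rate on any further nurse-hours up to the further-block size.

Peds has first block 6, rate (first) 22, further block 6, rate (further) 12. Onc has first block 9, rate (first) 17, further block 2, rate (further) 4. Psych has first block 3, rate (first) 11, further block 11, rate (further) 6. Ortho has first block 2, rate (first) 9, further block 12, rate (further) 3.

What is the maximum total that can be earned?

Order all 8 blocks by rate: Peds/first 22 > Onc/first 17 > Peds/second 12 > Psych/first 11 > Ortho/first 9 > Psych/second 6 > Onc/second 4 > Ortho/second 3.
Peds first at 22: fill all 6 → 11 left.
Onc/first (17): +9 → 2 left.
Peds second at 12: only 2 left, fill 2.
Total = 22×6 + 17×9 + 12×2 = 309.

309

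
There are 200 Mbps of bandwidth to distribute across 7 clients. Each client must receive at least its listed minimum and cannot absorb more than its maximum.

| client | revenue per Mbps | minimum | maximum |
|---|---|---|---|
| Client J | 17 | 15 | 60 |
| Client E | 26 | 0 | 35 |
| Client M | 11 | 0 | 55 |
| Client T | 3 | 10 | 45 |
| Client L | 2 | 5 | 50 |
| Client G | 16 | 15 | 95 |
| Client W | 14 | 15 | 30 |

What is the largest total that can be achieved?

3380

Meeting every minimum uses 15+0+0+10+5+15+15 = 60 Mbps, leaving 140.
Order the clients by revenue per Mbps: Client E 26 > Client J 17 > Client G 16 > Client W 14 > Client M 11 > Client T 3 > Client L 2.
Give Client E 35 more to hit its cap of 35 ; 105 left.
Client J: +45 to 60 (cap) ; 60 left.
Only 60 left; Client G takes them to reach 75.
Total = 17×60 + 26×35 + 3×10 + 2×5 + 16×75 + 14×15 = 3380.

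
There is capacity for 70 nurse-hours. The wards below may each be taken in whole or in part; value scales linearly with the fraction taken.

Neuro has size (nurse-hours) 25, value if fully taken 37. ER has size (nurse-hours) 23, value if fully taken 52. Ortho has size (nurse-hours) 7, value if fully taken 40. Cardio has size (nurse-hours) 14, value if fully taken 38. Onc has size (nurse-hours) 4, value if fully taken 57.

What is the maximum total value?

219.56

Sort by value density: Onc 57/4≈14.2, Ortho 40/7≈5.71, Cardio 38/14≈2.71, ER 52/23≈2.26, Neuro 37/25≈1.48.
All 4 nurse-hours of Onc fit (value 57) → 66 remain.
Take all of Ortho (7 nurse-hours, value 40) → 59 nurse-hours left.
Take all of Cardio (14 nurse-hours, value 38) → 45 nurse-hours left.
Take all of ER (23 nurse-hours, value 52) → 22 nurse-hours left.
Fill the last 22 nurse-hours with part of Neuro: 22/25 of it earns 32.56.
Total value = 219.56.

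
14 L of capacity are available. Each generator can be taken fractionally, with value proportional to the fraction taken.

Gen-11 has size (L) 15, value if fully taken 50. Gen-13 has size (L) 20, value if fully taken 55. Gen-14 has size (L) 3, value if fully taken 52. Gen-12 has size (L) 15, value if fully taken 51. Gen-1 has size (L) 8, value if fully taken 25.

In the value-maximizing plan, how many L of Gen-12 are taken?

Rank by value-to-size ratio: Gen-14 52/3≈17.3, Gen-12 51/15≈3.4, Gen-11 50/15≈3.33, Gen-1 25/8≈3.12, Gen-13 55/20≈2.75.
Gen-14: take in full, 3 L for value 52 — 11 left.
Only 11 L remain; take 11/15 of Gen-12 for value 51×11/15 = 37.4.

11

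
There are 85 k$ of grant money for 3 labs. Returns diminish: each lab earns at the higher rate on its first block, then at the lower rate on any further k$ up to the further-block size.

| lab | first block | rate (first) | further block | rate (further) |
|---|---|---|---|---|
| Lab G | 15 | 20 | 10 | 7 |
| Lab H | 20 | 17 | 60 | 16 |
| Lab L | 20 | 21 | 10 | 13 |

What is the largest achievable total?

Rank every tier by rate: Lab L/tier1 21 > Lab G/tier1 20 > Lab H/tier1 17 > Lab H/tier2 16 > Lab L/tier2 13 > Lab G/tier2 7.
Lab L tier1 at 21: fill all 20 ; 65 left.
Lab G tier1 at 20: fill all 15 ; 50 left.
Lab H/tier1 (17): +20 ; 30 left.
Lab H/tier2: +30 of 60 at 16; pool empty.
Total = 21×20 + 20×15 + 17×20 + 16×30 = 1540.

1540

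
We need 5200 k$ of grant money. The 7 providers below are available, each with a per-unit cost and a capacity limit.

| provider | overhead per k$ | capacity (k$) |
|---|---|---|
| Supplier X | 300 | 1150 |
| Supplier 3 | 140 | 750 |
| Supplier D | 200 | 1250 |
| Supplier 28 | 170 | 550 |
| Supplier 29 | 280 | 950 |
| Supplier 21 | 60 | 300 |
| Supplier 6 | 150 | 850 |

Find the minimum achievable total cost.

Cheapest first:
Supplier 21 (60): use full 300 ; 4900 k$ to go.
Take 750 from Supplier 3 at 140 ; need 4150 more.
Supplier 6 (150): use full 850 ; 3300 k$ to go.
Take 550 from Supplier 28 at 170 ; need 2750 more.
Supplier D (200): use full 1250 ; 1500 k$ to go.
Supplier 29 (280): use full 950 ; 550 k$ to go.
Supplier X at 300: take 550 of its 1150 ; requirement met.
Cost = 300×60 + 750×140 + 850×150 + 550×170 + 1250×200 + 950×280 + 550×300 = 1025000.

1025000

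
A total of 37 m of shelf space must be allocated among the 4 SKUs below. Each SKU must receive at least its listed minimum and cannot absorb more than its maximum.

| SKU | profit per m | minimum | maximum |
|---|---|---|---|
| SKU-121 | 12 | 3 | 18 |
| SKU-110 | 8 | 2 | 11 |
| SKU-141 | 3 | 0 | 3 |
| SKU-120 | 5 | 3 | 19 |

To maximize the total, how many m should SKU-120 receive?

8

Meeting every minimum uses 3+2+0+3 = 8 m, leaving 29.
Rank by profit per m: SKU-121 12 > SKU-110 8 > SKU-120 5 > SKU-141 3.
SKU-121: +15 to 18 (cap) → 14 left.
SKU-110 takes 9 more to reach its cap of 11 → 5 left.
SKU-120 has room for 16 more but only 5 remain, so it gets 8.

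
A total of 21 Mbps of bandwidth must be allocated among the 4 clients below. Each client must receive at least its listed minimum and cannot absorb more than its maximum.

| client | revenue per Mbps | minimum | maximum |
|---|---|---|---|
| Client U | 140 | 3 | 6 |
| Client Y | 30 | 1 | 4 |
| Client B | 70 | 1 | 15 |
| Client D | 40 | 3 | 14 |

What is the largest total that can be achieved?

1760

Meeting every minimum uses 3+1+1+3 = 8 Mbps, leaving 13.
Rank by revenue per Mbps: Client U 140 > Client B 70 > Client D 40 > Client Y 30.
Give Client U 3 more to hit its cap of 6 ; 10 left.
Only 10 left; Client B takes them to reach 11.
Total = 140×6 + 30×1 + 70×11 + 40×3 = 1760.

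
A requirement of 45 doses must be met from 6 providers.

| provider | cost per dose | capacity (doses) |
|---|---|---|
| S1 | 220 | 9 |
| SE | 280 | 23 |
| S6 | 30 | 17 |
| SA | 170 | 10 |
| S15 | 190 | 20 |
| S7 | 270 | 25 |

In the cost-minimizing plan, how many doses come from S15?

18

Fill from the cheapest provider first.
Take 17 from S6 at 30 → need 28 more.
Take 10 from SA at 170 → need 18 more.
S15 (190): take the remaining 18 → done.
S1, S7, SE: unused.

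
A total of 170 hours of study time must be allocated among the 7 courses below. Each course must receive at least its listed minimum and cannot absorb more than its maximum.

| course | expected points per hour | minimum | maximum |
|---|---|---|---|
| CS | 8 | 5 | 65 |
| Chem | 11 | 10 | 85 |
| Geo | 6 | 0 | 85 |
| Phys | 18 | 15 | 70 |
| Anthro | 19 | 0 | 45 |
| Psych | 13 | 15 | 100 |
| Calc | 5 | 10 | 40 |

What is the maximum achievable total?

Meeting every minimum uses 5+10+0+15+0+15+10 = 55 hours, leaving 115.
Highest expected points per hour first: Anthro 19 > Phys 18 > Psych 13 > Chem 11 > CS 8 > Geo 6 > Calc 5.
Anthro: +45 to 45 (cap) → 70 left.
Give Phys 55 more to hit its cap of 70 → 15 left.
Psych has room for 85 more but only 15 remain, so it gets 30.
Total = 8×5 + 11×10 + 18×70 + 19×45 + 13×30 + 5×10 = 2705.

2705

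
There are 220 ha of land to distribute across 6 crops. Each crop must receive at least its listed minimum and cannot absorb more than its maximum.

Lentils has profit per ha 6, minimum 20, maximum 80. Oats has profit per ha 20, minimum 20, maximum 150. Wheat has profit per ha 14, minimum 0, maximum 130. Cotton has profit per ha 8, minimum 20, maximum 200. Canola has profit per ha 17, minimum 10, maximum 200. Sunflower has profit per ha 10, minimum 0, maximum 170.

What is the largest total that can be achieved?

Meeting every minimum uses 20+20+0+20+10+0 = 70 ha, leaving 150.
Order the crops by profit per ha: Oats 20 > Canola 17 > Wheat 14 > Sunflower 10 > Cotton 8 > Lentils 6.
Oats takes 130 more to reach its cap of 150 — 20 left.
Canola: +20 (room for 190) → 30. Pool exhausted.
Total = 6×20 + 20×150 + 8×20 + 17×30 = 3790.

3790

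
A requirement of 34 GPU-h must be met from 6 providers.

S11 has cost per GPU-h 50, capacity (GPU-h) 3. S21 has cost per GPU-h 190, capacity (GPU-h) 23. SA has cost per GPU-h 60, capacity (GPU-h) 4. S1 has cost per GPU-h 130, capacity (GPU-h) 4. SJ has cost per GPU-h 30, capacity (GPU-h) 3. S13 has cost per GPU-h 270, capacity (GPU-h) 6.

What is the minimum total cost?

4800

Cheapest first:
SJ (30): use full 3 — 31 GPU-h to go.
Take 3 from S11 at 50 — need 28 more.
SA at 60: take all 4 GPU-h — 24 still needed.
S1 at 130: take all 4 GPU-h — 20 still needed.
S21 (190): take the remaining 20 — done.
S13: unused.
Cost = 3×30 + 3×50 + 4×60 + 4×130 + 20×190 = 4800.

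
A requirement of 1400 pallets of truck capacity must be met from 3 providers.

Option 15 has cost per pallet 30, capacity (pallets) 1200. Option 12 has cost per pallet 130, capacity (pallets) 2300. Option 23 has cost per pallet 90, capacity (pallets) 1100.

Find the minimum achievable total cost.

54000

Cheapest first:
Option 15 (30): use full 1200 ; 200 pallets to go.
Take 200 from Option 23 at 90 to finish.
Option 12: unused.
Cost = 1200×30 + 200×90 = 54000.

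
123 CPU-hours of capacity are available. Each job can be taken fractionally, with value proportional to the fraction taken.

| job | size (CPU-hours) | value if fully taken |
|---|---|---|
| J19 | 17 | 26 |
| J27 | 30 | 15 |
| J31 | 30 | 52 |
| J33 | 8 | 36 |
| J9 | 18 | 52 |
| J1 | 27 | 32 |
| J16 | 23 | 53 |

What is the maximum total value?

Rank by value-to-size ratio: J33 36/8≈4.5, J9 52/18≈2.89, J16 53/23≈2.3, J31 52/30≈1.73, J19 26/17≈1.53, J1 32/27≈1.19, J27 15/30≈0.5.
Take all of J33 (8 CPU-hours, value 36) ; 115 CPU-hours left.
All 18 CPU-hours of J9 fit (value 52) ; 97 remain.
J16: take in full, 23 CPU-hours for value 53 ; 74 left.
All 30 CPU-hours of J31 fit (value 52) ; 44 remain.
J19: take in full, 17 CPU-hours for value 26 ; 27 left.
Take all of J1 (27 CPU-hours, value 32) ; 0 CPU-hours left.
Total value = 251.

251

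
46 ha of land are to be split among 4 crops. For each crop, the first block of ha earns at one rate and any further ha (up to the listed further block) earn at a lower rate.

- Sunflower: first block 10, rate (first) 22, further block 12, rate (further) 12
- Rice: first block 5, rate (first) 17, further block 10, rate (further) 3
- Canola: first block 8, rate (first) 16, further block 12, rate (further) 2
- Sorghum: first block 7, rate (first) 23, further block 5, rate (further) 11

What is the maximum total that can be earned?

Order all 8 blocks by rate: Sorghum/first 23 > Sunflower/first 22 > Rice/first 17 > Canola/first 16 > Sunflower/second 12 > Sorghum/second 11 > Rice/second 3 > Canola/second 2.
Sorghum/first (23): +7 ; 39 left.
Sunflower first at 22: fill all 10 ; 29 left.
Fill Rice first block (5 at 17) ; 24 left.
Canola first at 16: fill all 8 ; 16 left.
Sunflower second at 12: fill all 12 ; 4 left.
4 remain; put them into Sorghum second at 11.
Total = 23×7 + 22×10 + 17×5 + 16×8 + 12×12 + 11×4 = 782.

782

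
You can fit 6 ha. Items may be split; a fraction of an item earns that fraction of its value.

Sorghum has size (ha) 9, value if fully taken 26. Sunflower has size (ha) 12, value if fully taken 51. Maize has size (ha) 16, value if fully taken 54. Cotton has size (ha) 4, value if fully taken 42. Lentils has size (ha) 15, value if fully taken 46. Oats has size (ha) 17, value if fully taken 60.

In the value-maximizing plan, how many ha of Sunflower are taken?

2

Rank by value-to-size ratio: Cotton 42/4≈10.5, Sunflower 51/12≈4.25, Oats 60/17≈3.53, Maize 54/16≈3.38, Lentils 46/15≈3.07, Sorghum 26/9≈2.89.
All 4 ha of Cotton fit (value 42) ; 2 remain.
2 ha left: a 2/12 share of Sunflower gives 51×2/12 = 8.5.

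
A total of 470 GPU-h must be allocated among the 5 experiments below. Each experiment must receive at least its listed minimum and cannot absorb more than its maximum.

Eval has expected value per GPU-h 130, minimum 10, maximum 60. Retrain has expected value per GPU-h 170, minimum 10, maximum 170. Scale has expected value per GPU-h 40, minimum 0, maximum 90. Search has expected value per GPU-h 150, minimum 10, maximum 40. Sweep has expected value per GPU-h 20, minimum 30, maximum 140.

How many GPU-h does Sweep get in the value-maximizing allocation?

110

Meeting every minimum uses 10+10+0+10+30 = 60 GPU-h, leaving 410.
Highest expected value per GPU-h first: Retrain 170 > Search 150 > Eval 130 > Scale 40 > Sweep 20.
Retrain takes 160 more to reach its cap of 170 — 250 left.
Search takes 30 more to reach its cap of 40 — 220 left.
Give Eval 50 more to hit its cap of 60 — 170 left.
Give Scale 90 more to hit its cap of 90 — 80 left.
Only 80 left; Sweep takes them to reach 110.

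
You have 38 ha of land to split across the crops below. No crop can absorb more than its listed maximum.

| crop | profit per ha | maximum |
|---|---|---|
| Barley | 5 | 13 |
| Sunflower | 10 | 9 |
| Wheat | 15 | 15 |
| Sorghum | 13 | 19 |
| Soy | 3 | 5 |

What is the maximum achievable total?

512

Order the crops by profit per ha: Wheat 15 > Sorghum 13 > Sunflower 10 > Barley 5 > Soy 3.
Give Wheat 15 to hit its cap of 15 — 23 left.
Give Sorghum 19 to hit its cap of 19 — 4 left.
Sunflower: +4 (room for 9) → 4. Pool exhausted.
Total = 10×4 + 15×15 + 13×19 = 512.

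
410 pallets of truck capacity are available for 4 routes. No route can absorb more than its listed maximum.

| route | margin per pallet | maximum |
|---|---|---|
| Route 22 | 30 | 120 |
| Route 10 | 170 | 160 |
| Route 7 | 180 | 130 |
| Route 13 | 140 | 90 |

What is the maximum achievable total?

64100

Rank by margin per pallet: Route 7 180 > Route 10 170 > Route 13 140 > Route 22 30.
Route 7: +130 to 130 (cap) ; 280 left.
Give Route 10 160 to hit its cap of 160 ; 120 left.
Give Route 13 90 to hit its cap of 90 ; 30 left.
Only 30 left; Route 22 takes them to reach 30.
Total = 30×30 + 170×160 + 180×130 + 140×90 = 64100.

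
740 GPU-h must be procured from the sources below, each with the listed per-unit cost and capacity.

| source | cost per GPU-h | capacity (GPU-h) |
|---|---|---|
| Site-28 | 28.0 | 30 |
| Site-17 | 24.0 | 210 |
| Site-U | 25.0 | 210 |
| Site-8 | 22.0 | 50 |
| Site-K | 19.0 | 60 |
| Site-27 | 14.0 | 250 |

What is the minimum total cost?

Use sources in increasing cost order.
Site-27 (14.0): use full 250 → 490 GPU-h to go.
Take 60 from Site-K at 19.0 → need 430 more.
Site-8 at 22.0: take all 50 GPU-h → 380 still needed.
Site-17 at 24.0: take all 210 GPU-h → 170 still needed.
Site-U at 25.0: take 170 of its 210 → requirement met.
Site-28: unused.
Cost = 250×14.0 + 60×19.0 + 50×22.0 + 210×24.0 + 170×25.0 = 15030.

15030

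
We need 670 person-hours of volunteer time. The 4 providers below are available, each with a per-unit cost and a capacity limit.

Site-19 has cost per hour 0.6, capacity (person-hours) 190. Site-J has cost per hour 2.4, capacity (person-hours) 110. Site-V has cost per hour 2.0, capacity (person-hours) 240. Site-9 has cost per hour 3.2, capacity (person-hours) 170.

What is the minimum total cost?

1274

Fill from the cheapest provider first.
Site-19 (0.6): use full 190 → 480 person-hours to go.
Site-V (2.0): use full 240 → 240 person-hours to go.
Take 110 from Site-J at 2.4 → need 130 more.
Take 130 from Site-9 at 3.2 to finish.
Cost = 190×0.6 + 240×2.0 + 110×2.4 + 130×3.2 = 1274.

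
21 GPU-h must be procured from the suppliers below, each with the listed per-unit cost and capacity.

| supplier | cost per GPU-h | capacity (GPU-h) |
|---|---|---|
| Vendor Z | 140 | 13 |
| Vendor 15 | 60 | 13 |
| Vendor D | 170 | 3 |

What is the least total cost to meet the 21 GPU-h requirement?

1900

Fill from the cheapest supplier first.
Vendor 15 (60): use full 13 — 8 GPU-h to go.
Vendor Z at 140: take 8 of its 13 — requirement met.
Vendor D: unused.
Cost = 13×60 + 8×140 = 1900.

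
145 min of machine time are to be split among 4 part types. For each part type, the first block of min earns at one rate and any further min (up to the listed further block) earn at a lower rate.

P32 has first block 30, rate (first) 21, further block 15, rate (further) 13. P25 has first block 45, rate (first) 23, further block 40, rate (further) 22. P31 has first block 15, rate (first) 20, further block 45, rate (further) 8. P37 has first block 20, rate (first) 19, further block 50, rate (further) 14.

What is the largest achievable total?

3130

Treat each block as its own option and order by rate: P25/T1 23 > P25/T2 22 > P32/T1 21 > P31/T1 20 > P37/T1 19 > P37/T2 14 > P32/T2 13 > P31/T2 8.
Fill P25 T1 block (45 at 23) → 100 left.
Fill P25 T2 block (40 at 22) → 60 left.
Fill P32 T1 block (30 at 21) → 30 left.
Fill P31 T1 block (15 at 20) → 15 left.
15 remain; put them into P37 T1 at 19.
Total = 23×45 + 22×40 + 21×30 + 20×15 + 19×15 = 3130.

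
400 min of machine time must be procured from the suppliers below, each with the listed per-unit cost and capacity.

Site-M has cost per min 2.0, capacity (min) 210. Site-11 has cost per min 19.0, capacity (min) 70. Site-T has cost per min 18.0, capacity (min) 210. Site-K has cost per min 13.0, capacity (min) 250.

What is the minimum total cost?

2890

Cheapest first:
Take 210 from Site-M at 2.0 ; need 190 more.
Site-K at 13.0: take 190 of its 250 ; requirement met.
Site-T, Site-11: unused.
Cost = 210×2.0 + 190×13.0 = 2890.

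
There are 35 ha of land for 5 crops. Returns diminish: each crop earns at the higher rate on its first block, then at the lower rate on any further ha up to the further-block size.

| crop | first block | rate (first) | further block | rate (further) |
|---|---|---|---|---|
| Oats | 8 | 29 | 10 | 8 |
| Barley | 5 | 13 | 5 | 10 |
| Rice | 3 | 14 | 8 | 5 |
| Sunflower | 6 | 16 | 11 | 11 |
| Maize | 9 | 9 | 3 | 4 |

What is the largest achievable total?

Rank every tier by rate: Oats/T1 29 > Sunflower/T1 16 > Rice/T1 14 > Barley/T1 13 > Sunflower/T2 11 > Barley/T2 10 > Maize/T1 9 > Oats/T2 8 > Rice/T2 5 > Maize/T2 4.
Oats/T1 (29): +8 ; 27 left.
Sunflower/T1 (16): +6 ; 21 left.
Fill Rice T1 block (3 at 14) ; 18 left.
Fill Barley T1 block (5 at 13) ; 13 left.
Sunflower/T2 (11): +11 ; 2 left.
Barley/T2: +2 of 5 at 10; pool empty.
Total = 29×8 + 16×6 + 14×3 + 13×5 + 11×11 + 10×2 = 576.

576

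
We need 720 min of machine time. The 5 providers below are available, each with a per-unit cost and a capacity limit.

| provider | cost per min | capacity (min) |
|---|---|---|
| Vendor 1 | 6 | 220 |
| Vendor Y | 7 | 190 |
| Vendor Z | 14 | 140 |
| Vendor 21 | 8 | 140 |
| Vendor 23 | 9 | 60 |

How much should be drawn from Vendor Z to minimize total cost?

Fill from the cheapest provider first.
Take 220 from Vendor 1 at 6 ; need 500 more.
Vendor Y (7): use full 190 ; 310 min to go.
Vendor 21 at 8: take all 140 min ; 170 still needed.
Take 60 from Vendor 23 at 9 ; need 110 more.
Vendor Z (14): take the remaining 110 ; done.

110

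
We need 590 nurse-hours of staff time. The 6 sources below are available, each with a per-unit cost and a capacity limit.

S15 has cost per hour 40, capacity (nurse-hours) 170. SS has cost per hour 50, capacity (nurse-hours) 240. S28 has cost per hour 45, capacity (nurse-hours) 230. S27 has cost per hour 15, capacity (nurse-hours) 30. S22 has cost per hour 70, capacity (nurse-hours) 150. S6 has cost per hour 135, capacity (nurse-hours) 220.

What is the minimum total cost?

25600

Cheapest first:
S27 at 15: take all 30 nurse-hours — 560 still needed.
Take 170 from S15 at 40 — need 390 more.
Take 230 from S28 at 45 — need 160 more.
SS (50): take the remaining 160 — done.
S22, S6: unused.
Cost = 30×15 + 170×40 + 230×45 + 160×50 = 25600.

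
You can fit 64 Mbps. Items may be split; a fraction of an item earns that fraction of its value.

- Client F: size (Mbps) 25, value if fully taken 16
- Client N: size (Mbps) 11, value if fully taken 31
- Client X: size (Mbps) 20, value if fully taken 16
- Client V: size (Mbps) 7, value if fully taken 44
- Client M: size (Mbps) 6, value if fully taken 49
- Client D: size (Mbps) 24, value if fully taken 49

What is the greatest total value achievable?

185.8

Rank by value-to-size ratio: Client M 49/6≈8.17, Client V 44/7≈6.29, Client N 31/11≈2.82, Client D 49/24≈2.04, Client X 16/20≈0.8, Client F 16/25≈0.64.
Client M: take in full, 6 Mbps for value 49 ; 58 left.
All 7 Mbps of Client V fit (value 44) ; 51 remain.
All 11 Mbps of Client N fit (value 31) ; 40 remain.
All 24 Mbps of Client D fit (value 49) ; 16 remain.
Only 16 Mbps remain; take 16/20 of Client X for value 16×16/20 = 12.8.
Total value = 185.8.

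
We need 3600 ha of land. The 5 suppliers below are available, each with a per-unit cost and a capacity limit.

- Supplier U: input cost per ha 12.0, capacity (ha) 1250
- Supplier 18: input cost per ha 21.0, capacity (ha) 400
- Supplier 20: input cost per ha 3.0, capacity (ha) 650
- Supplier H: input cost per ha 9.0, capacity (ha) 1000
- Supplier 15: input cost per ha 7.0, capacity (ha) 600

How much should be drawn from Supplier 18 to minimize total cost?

Cheapest first:
Supplier 20 (3.0): use full 650 ; 2950 ha to go.
Supplier 15 (7.0): use full 600 ; 2350 ha to go.
Supplier H (9.0): use full 1000 ; 1350 ha to go.
Supplier U (12.0): use full 1250 ; 100 ha to go.
Supplier 18 (21.0): take the remaining 100 ; done.

100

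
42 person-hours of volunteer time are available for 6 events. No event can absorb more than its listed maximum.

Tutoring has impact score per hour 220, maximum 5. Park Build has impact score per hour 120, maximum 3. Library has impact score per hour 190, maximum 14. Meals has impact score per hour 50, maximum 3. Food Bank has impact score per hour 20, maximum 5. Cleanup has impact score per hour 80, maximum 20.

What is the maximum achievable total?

Highest impact score per hour first: Tutoring 220 > Library 190 > Park Build 120 > Cleanup 80 > Meals 50 > Food Bank 20.
Tutoring takes 5 to reach its cap of 5 → 37 left.
Library: +14 to 14 (cap) → 23 left.
Park Build: +3 to 3 (cap) → 20 left.
Cleanup: +20 to 20 (cap) → 0 left.
Total = 220×5 + 120×3 + 190×14 + 80×20 = 5720.

5720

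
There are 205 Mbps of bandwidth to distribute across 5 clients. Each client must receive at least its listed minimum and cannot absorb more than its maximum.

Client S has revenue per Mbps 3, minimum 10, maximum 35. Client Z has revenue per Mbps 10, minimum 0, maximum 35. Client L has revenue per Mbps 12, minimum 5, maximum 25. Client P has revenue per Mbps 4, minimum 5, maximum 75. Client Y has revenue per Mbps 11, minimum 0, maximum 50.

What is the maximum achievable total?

1560

Meeting every minimum uses 10+0+5+5+0 = 20 Mbps, leaving 185.
Highest revenue per Mbps first: Client L 12 > Client Y 11 > Client Z 10 > Client P 4 > Client S 3.
Client L takes 20 more to reach its cap of 25 — 165 left.
Client Y: +50 to 50 (cap) — 115 left.
Client Z: +35 to 35 (cap) — 80 left.
Give Client P 70 more to hit its cap of 75 — 10 left.
Only 10 left; Client S takes them to reach 20.
Total = 3×20 + 10×35 + 12×25 + 4×75 + 11×50 = 1560.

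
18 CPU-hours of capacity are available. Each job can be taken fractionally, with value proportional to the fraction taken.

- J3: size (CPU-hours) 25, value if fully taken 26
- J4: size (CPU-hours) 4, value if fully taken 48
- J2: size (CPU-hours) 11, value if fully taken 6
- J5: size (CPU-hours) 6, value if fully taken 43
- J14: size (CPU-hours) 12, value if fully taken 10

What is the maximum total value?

Rank by value-to-size ratio: J4 48/4≈12, J5 43/6≈7.17, J3 26/25≈1.04, J14 10/12≈0.833, J2 6/11≈0.545.
J4: take in full, 4 CPU-hours for value 48 — 14 left.
All 6 CPU-hours of J5 fit (value 43) — 8 remain.
Fill the last 8 CPU-hours with part of J3: 8/25 of it earns 8.32.
Total value = 99.32.

99.32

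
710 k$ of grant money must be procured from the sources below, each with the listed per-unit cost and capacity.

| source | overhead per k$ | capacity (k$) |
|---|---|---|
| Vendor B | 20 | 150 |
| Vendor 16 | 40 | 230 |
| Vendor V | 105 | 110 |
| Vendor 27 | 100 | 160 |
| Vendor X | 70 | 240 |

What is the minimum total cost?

38000

Fill from the cheapest source first.
Vendor B at 20: take all 150 k$ → 560 still needed.
Take 230 from Vendor 16 at 40 → need 330 more.
Take 240 from Vendor X at 70 → need 90 more.
Vendor 27 (100): take the remaining 90 → done.
Vendor V: unused.
Cost = 150×20 + 230×40 + 240×70 + 90×100 = 38000.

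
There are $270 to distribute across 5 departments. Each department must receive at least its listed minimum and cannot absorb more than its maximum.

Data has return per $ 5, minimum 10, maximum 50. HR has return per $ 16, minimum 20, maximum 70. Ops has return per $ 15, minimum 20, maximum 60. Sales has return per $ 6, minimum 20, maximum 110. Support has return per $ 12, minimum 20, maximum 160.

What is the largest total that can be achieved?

3510

Meeting every minimum uses 10+20+20+20+20 = 90 $, leaving 180.
Highest return per $ first: HR 16 > Ops 15 > Support 12 > Sales 6 > Data 5.
HR takes 50 more to reach its cap of 70 — 130 left.
Ops takes 40 more to reach its cap of 60 — 90 left.
Support: +90 (room for 140) → 110. Pool exhausted.
Total = 5×10 + 16×70 + 15×60 + 6×20 + 12×110 = 3510.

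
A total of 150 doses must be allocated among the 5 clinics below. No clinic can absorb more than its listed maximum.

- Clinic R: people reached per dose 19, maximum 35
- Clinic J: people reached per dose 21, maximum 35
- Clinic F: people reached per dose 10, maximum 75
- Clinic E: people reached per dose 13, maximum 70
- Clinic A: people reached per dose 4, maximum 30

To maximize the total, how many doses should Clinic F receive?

Rank by people reached per dose: Clinic J 21 > Clinic R 19 > Clinic E 13 > Clinic F 10 > Clinic A 4.
Clinic J: +35 to 35 (cap) ; 115 left.
Clinic R takes 35 to reach its cap of 35 ; 80 left.
Clinic E: +70 to 70 (cap) ; 10 left.
Only 10 left; Clinic F takes them to reach 10.

10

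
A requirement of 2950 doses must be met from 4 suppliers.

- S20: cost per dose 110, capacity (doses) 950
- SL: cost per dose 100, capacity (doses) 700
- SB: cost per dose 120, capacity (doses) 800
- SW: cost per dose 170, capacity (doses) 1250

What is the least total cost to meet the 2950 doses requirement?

355500

Use suppliers in increasing cost order.
SL at 100: take all 700 doses → 2250 still needed.
S20 at 110: take all 950 doses → 1300 still needed.
SB (120): use full 800 → 500 doses to go.
Take 500 from SW at 170 to finish.
Cost = 700×100 + 950×110 + 800×120 + 500×170 = 355500.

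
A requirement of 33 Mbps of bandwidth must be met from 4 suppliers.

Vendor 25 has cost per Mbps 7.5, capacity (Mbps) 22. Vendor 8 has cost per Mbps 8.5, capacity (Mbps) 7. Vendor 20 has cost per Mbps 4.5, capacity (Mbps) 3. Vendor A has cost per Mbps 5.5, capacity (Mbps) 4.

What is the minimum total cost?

234.5

Use suppliers in increasing cost order.
Vendor 20 (4.5): use full 3 → 30 Mbps to go.
Vendor A at 5.5: take all 4 Mbps → 26 still needed.
Vendor 25 (7.5): use full 22 → 4 Mbps to go.
Vendor 8 at 8.5: take 4 of its 7 → requirement met.
Cost = 3×4.5 + 4×5.5 + 22×7.5 + 4×8.5 = 234.5.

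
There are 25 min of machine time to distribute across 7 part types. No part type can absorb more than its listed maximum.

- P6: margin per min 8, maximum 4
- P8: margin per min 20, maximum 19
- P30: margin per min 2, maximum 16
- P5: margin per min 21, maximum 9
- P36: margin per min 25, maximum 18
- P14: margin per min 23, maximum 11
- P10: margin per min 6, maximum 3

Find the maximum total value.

Highest margin per min first: P36 25 > P14 23 > P5 21 > P8 20 > P6 8 > P10 6 > P30 2.
Give P36 18 to hit its cap of 18 → 7 left.
Only 7 left; P14 takes them to reach 7.
Total = 25×18 + 23×7 = 611.

611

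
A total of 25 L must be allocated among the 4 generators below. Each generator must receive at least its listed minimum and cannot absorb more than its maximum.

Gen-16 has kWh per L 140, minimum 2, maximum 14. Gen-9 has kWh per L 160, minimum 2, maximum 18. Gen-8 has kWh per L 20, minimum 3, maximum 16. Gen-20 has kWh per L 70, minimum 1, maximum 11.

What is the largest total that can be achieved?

3430

Meeting every minimum uses 2+2+3+1 = 8 L, leaving 17.
Highest kWh per L first: Gen-9 160 > Gen-16 140 > Gen-20 70 > Gen-8 20.
Gen-9: +16 to 18 (cap) — 1 left.
Gen-16 has room for 12 more but only 1 remain, so it gets 3.
Total = 140×3 + 160×18 + 20×3 + 70×1 = 3430.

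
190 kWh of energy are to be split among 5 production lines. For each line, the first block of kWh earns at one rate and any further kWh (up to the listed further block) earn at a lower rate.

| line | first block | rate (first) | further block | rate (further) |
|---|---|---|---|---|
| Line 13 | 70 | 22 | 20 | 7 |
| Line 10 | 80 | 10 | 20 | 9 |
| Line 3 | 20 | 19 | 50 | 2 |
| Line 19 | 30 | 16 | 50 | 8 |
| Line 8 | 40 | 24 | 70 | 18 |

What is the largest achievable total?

Treat each block as its own option and order by rate: Line 8/first 24 > Line 13/first 22 > Line 3/first 19 > Line 8/second 18 > Line 19/first 16 > Line 10/first 10 > Line 10/second 9 > Line 19/second 8 > Line 13/second 7 > Line 3/second 2.
Line 8 first at 24: fill all 40 → 150 left.
Line 13/first (22): +70 → 80 left.
Line 3/first (19): +20 → 60 left.
Line 8/second: +60 of 70 at 18; pool empty.
Total = 24×40 + 22×70 + 19×20 + 18×60 = 3960.

3960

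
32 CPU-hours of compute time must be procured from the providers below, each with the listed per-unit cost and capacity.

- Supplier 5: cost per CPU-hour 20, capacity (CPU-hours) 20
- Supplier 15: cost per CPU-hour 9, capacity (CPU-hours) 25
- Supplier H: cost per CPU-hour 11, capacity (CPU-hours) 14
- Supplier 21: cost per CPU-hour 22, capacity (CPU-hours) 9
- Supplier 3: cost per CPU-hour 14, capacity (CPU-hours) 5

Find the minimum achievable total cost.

302

Use providers in increasing cost order.
Supplier 15 (9): use full 25 — 7 CPU-hours to go.
Supplier H at 11: take 7 of its 14 — requirement met.
Supplier 3, Supplier 5, Supplier 21: unused.
Cost = 25×9 + 7×11 = 302.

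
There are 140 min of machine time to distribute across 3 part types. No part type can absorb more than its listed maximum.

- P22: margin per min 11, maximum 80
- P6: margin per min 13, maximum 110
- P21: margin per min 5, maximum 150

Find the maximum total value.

Highest margin per min first: P6 13 > P22 11 > P21 5.
P6: +110 to 110 (cap) → 30 left.
P22: +30 (room for 80) → 30. Pool exhausted.
Total = 11×30 + 13×110 = 1760.

1760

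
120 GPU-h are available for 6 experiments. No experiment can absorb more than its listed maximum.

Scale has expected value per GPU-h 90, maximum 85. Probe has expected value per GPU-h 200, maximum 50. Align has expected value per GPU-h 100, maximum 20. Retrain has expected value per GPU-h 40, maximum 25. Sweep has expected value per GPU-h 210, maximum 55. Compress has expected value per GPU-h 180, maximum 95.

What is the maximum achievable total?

Rank by expected value per GPU-h: Sweep 210 > Probe 200 > Compress 180 > Align 100 > Scale 90 > Retrain 40.
Sweep takes 55 to reach its cap of 55 — 65 left.
Probe takes 50 to reach its cap of 50 — 15 left.
Compress: +15 (room for 95) → 15. Pool exhausted.
Total = 200×50 + 210×55 + 180×15 = 24250.

24250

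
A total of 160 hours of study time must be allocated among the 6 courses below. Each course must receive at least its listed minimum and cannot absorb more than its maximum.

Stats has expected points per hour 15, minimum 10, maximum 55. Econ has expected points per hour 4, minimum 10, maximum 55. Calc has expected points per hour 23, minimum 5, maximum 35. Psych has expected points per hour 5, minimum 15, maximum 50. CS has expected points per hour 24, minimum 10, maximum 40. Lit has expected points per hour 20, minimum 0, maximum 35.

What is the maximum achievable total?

Meeting every minimum uses 10+10+5+15+10+0 = 50 hours, leaving 110.
Highest expected points per hour first: CS 24 > Calc 23 > Lit 20 > Stats 15 > Psych 5 > Econ 4.
CS takes 30 more to reach its cap of 40 → 80 left.
Calc takes 30 more to reach its cap of 35 → 50 left.
Give Lit 35 more to hit its cap of 35 → 15 left.
Stats has room for 45 more but only 15 remain, so it gets 25.
Total = 15×25 + 4×10 + 23×35 + 5×15 + 24×40 + 20×35 = 2955.

2955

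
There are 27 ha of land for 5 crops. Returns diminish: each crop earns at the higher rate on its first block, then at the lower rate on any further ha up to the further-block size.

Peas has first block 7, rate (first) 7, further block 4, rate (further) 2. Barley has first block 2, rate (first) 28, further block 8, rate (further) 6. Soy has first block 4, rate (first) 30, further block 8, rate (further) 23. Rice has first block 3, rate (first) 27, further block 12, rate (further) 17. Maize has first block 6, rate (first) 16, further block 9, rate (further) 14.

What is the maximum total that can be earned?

611

Rank every tier by rate: Soy/tier1 30 > Barley/tier1 28 > Rice/tier1 27 > Soy/tier2 23 > Rice/tier2 17 > Maize/tier1 16 > Maize/tier2 14 > Peas/tier1 7 > Barley/tier2 6 > Peas/tier2 2.
Soy tier1 at 30: fill all 4 — 23 left.
Barley/tier1 (28): +2 — 21 left.
Rice/tier1 (27): +3 — 18 left.
Soy tier2 at 23: fill all 8 — 10 left.
Rice tier2 at 17: only 10 left, fill 10.
Total = 30×4 + 28×2 + 27×3 + 23×8 + 17×10 = 611.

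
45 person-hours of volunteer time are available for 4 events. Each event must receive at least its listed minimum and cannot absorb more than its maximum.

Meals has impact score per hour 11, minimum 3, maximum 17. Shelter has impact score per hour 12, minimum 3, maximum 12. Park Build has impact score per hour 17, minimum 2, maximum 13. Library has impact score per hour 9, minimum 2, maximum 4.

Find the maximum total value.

579

Meeting every minimum uses 3+3+2+2 = 10 person-hours, leaving 35.
Order the events by impact score per hour: Park Build 17 > Shelter 12 > Meals 11 > Library 9.
Park Build takes 11 more to reach its cap of 13 → 24 left.
Shelter: +9 to 12 (cap) → 15 left.
Meals: +14 to 17 (cap) → 1 left.
Only 1 left; Library takes them to reach 3.
Total = 11×17 + 12×12 + 17×13 + 9×3 = 579.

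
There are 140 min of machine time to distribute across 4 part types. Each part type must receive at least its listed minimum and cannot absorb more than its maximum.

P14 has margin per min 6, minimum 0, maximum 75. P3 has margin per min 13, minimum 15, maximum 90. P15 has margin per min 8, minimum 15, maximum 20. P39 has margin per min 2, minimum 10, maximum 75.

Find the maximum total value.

Meeting every minimum uses 0+15+15+10 = 40 min, leaving 100.
Highest margin per min first: P3 13 > P15 8 > P14 6 > P39 2.
P3 takes 75 more to reach its cap of 90 — 25 left.
P15: +5 to 20 (cap) — 20 left.
P14: +20 (room for 75) → 20. Pool exhausted.
Total = 6×20 + 13×90 + 8×20 + 2×10 = 1470.

1470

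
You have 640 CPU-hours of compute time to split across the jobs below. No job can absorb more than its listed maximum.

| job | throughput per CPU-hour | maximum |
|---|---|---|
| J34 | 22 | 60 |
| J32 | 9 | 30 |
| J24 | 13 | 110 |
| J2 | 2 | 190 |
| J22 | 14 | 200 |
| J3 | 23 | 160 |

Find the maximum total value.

Highest throughput per CPU-hour first: J3 23 > J34 22 > J22 14 > J24 13 > J32 9 > J2 2.
J3: +160 to 160 (cap) ; 480 left.
J34 takes 60 to reach its cap of 60 ; 420 left.
J22: +200 to 200 (cap) ; 220 left.
J24 takes 110 to reach its cap of 110 ; 110 left.
J32 takes 30 to reach its cap of 30 ; 80 left.
J2: +80 (room for 190) → 80. Pool exhausted.
Total = 22×60 + 9×30 + 13×110 + 2×80 + 14×200 + 23×160 = 9660.

9660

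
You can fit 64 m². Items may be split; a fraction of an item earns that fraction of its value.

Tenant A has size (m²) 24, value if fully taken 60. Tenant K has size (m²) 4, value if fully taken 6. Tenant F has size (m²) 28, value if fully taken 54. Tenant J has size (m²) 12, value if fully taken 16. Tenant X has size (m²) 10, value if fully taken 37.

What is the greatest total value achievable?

154

Sort by value density: Tenant X 37/10≈3.7, Tenant A 60/24≈2.5, Tenant F 54/28≈1.93, Tenant K 6/4≈1.5, Tenant J 16/12≈1.33.
All 10 m² of Tenant X fit (value 37) ; 54 remain.
Tenant A: take in full, 24 m² for value 60 ; 30 left.
All 28 m² of Tenant F fit (value 54) ; 2 remain.
Fill the last 2 m² with part of Tenant K: 2/4 of it earns 3.
Total value = 154.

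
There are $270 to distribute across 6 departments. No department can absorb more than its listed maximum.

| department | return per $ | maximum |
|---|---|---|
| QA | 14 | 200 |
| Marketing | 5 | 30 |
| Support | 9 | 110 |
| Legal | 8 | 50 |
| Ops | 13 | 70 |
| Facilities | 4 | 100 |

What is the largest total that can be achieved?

Order the departments by return per $: QA 14 > Ops 13 > Support 9 > Legal 8 > Marketing 5 > Facilities 4.
QA: +200 to 200 (cap) → 70 left.
Give Ops 70 to hit its cap of 70 → 0 left.
Total = 14×200 + 13×70 = 3710.

3710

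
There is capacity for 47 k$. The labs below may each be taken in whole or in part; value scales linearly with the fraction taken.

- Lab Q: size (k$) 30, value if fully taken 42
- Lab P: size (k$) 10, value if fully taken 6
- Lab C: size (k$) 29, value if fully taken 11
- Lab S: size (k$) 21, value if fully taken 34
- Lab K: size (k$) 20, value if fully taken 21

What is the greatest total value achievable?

70.4

Best value per unit of size first: Lab S 34/21≈1.62, Lab Q 42/30≈1.4, Lab K 21/20≈1.05, Lab P 6/10≈0.6, Lab C 11/29≈0.379.
All 21 k$ of Lab S fit (value 34) → 26 remain.
Fill the last 26 k$ with part of Lab Q: 26/30 of it earns 36.4.
Total value = 70.4.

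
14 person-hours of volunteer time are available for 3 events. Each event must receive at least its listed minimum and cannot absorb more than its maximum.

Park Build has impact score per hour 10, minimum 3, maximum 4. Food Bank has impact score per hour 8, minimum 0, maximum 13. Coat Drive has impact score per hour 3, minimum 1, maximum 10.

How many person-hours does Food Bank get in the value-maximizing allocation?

Meeting every minimum uses 3+0+1 = 4 person-hours, leaving 10.
Highest impact score per hour first: Park Build 10 > Food Bank 8 > Coat Drive 3.
Park Build: +1 to 4 (cap) ; 9 left.
Food Bank has room for 13 more but only 9 remain, so it gets 9.

9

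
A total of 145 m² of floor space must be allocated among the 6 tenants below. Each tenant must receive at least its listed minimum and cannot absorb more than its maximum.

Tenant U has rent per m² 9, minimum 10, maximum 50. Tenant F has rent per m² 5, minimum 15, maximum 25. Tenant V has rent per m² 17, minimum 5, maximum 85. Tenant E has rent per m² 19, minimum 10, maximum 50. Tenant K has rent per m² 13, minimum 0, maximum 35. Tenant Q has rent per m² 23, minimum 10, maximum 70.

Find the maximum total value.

2715

Meeting every minimum uses 10+15+5+10+0+10 = 50 m², leaving 95.
Rank by rent per m²: Tenant Q 23 > Tenant E 19 > Tenant V 17 > Tenant K 13 > Tenant U 9 > Tenant F 5.
Tenant Q: +60 to 70 (cap) ; 35 left.
Tenant E: +35 (room for 40) → 45. Pool exhausted.
Total = 9×10 + 5×15 + 17×5 + 19×45 + 23×70 = 2715.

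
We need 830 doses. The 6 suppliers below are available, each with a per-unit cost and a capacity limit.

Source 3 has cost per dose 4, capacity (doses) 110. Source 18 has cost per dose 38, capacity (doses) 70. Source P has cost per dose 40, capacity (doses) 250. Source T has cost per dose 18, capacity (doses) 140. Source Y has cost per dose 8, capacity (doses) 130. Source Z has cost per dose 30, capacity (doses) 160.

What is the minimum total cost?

Use suppliers in increasing cost order.
Source 3 (4): use full 110 ; 720 doses to go.
Source Y at 8: take all 130 doses ; 590 still needed.
Source T (18): use full 140 ; 450 doses to go.
Source Z (30): use full 160 ; 290 doses to go.
Source 18 at 38: take all 70 doses ; 220 still needed.
Take 220 from Source P at 40 to finish.
Cost = 110×4 + 130×8 + 140×18 + 160×30 + 70×38 + 220×40 = 20260.

20260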